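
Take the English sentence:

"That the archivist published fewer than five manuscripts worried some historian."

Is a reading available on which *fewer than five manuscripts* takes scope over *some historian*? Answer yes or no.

No

*fewer than five manuscripts* occurs within the sentential subject *that the archivist published fewer than five manuscripts*.
The subject-island constraint blocks QR out of a clausal subject.
So *fewer than five manuscripts* cannot raise to a position above *some historian*.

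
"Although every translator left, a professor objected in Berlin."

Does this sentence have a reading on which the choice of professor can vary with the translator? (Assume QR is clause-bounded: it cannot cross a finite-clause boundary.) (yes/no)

That reading corresponds to *every translator* > *a professor*.
*every translator* is embedded in the adjunct clause *although every translator left*.
Adjuncts are opaque for quantifier raising; a quantifier in an adjunct stays inside it.
So *every translator* cannot raise to a position above *a professor*.

No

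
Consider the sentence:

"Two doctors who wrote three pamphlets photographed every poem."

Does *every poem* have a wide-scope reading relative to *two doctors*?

Yes

The relative clause *who wrote three pamphlets* modifies *two doctors*, but *every poem* is not inside that relative clause — it is an argument of the matrix verb.
No island intervenes, so both surface and inverse scope are derivable.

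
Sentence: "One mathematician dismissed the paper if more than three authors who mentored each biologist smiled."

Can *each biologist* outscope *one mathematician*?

No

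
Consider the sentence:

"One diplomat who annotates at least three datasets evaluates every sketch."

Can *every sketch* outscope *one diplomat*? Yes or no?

The relative clause *who annotates at least three datasets* modifies *one diplomat*, but *every sketch* is not inside that relative clause — it is an argument of the matrix verb.
Nothing blocks QR of the lower DP to a position above the higher one, so inverse scope is available.
Both orderings are possible: *one diplomat* > *every sketch* and *every sketch* > *one diplomat*.

Yes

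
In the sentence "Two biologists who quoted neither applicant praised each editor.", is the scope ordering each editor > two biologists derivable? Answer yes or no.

*each editor* sits in the matrix clause, not in the relative clause on *two biologists*.
Nothing blocks QR of the lower DP to a position above the higher one, so inverse scope is available.
The sentence is scopally ambiguous between *two biologists* > *each editor* and *each editor* > *two biologists*.

Yes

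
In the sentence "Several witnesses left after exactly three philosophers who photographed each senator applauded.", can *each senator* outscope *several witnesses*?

The DP *each senator* is contained in the relative clause *who photographed each senator*, which is itself inside the adjunct *after exactly three philosophers who photographed each senator applauded*.
The quantifier would have to escape first the RC and then the adjunct — two independent island violations.
The inverse ordering *each senator* > *several witnesses* is therefore underivable.

No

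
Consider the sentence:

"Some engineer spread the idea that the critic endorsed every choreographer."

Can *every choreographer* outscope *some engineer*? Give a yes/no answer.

No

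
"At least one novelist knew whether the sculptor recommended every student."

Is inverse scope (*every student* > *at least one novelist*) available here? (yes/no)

No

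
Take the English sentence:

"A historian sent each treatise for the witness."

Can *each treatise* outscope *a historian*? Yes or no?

*each treatise* is the matrix object and *a historian* the matrix subject; the two are clausemates.
No island intervenes, so both surface and inverse scope are derivable.

Yes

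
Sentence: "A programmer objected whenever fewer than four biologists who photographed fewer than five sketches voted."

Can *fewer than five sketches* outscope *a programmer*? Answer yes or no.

No

*fewer than five sketches* occurs within the relative clause *who photographed fewer than five sketches*, which is itself inside the adjunct *whenever fewer than four biologists who photographed fewer than five sketches voted*.
Both the relative clause and the enclosing adjunct are scope islands; QR cannot cross either.
Hence only narrow scope for *fewer than five sketches* (under *a programmer*) survives.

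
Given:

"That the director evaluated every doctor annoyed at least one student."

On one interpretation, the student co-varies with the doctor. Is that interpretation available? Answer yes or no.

No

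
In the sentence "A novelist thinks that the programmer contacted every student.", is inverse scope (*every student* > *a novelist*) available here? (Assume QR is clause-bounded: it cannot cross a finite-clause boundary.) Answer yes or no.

No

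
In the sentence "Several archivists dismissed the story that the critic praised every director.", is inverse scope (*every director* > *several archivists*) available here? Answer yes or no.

*every director* occurs within the complex NP *the story that the critic praised every director*.
A that-clause complement to a noun is an island; QR cannot cross the NP boundary.
So *every director* cannot raise to a position above *several archivists*.

No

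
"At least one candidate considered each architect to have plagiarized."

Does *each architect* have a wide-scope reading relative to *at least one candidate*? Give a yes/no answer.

Yes

*each architect* is an ECM subject; ECM complements are not islands, and the embedded quantifier may take matrix scope.
Clause-internal QR can adjoin the lower DP above the subject, yielding the inverse reading.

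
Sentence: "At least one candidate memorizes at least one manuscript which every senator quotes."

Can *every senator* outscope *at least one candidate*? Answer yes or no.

The target quantifier *every senator* is part of the relative clause *which every senator quotes* modifying *at least one manuscript*.
A relative clause is a scope island — quantifier raising cannot cross its boundary.
So *every senator* cannot raise high enough to outscope *at least one candidate*; only the surface ordering *at least one candidate* > *every senator* is available.

No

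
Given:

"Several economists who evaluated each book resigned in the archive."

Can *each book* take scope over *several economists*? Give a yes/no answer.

No

The DP *each book* is contained in the relative clause *who evaluated each book*.
Relative clauses are scope islands: a quantifier cannot QR out of a relative clause to take scope in the matrix clause.
So the wide-scope reading for *each book* is blocked.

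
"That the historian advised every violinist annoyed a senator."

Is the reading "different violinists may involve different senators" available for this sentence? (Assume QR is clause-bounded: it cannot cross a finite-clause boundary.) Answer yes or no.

That reading corresponds to *every violinist* > *a senator*.
The DP *every violinist* is contained in the sentential subject *that the historian advised every violinist*.
Clausal subjects are scope islands; QR from inside the subject into the matrix is barred.
There is no licit LF on which *every violinist* c-commands *a senator*.

No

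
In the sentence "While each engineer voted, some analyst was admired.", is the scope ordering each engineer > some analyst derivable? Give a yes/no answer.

Structurally, *each engineer* is inside the adjunct clause *while each engineer voted*.
The adjunct-island constraint bars QR out of an adverbial clause.
*each engineer* > *some analyst* would require crossing that boundary, which is illicit.

No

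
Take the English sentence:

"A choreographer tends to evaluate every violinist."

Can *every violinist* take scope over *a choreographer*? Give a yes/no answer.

*every violinist* is the object of the infinitival complement of a raising predicate; raising infinitives are transparent for QR, so the two DPs are in effect clausemates.
QR within a single clause is free, so the lower quantifier may take scope over the higher one.
So *every violinist* > *a choreographer* is among the available readings.

Yes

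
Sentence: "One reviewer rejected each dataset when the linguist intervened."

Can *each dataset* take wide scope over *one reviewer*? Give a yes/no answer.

Yes

The adjunct clause does not contain *each dataset*, which is the matrix object.
Clause-internal QR can adjoin the lower DP above the subject, yielding the inverse reading.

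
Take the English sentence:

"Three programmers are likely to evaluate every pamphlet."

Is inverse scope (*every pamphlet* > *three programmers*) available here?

Yes

*every pamphlet* is the object of the infinitival complement of a raising predicate; raising infinitives are transparent for QR, so the two DPs are in effect clausemates.
Ordinary QR to a clause-peripheral position gives the wide-scope LF for the lower DP.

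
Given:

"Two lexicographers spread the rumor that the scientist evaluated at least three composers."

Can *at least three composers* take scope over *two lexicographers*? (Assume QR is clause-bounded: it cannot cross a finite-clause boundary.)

No

The target quantifier *at least three composers* is part of the complex NP *the rumor that the scientist evaluated at least three composers*.
The Complex NP Constraint bars QR out of the complement clause of a noun.
So *at least three composers* cannot raise to a position above *two lexicographers*.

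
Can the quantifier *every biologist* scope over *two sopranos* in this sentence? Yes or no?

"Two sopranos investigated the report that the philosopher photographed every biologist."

No

*every biologist* sits inside the complex NP *the report that the philosopher photographed every biologist*.
Since the clause is the complement of a nominal head, the CNPC blocks scope extraction.
*every biologist* > *two sopranos* would require crossing that boundary, which is illicit.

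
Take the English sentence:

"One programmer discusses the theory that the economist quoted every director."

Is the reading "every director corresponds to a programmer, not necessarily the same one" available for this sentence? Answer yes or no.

No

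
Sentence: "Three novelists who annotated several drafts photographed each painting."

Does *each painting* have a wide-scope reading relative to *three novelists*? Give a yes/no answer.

Although the sentence contains a relative clause (*who annotated several drafts*), *each painting* is outside it, in the matrix VP.
Clause-internal QR can adjoin the lower DP above the subject, yielding the inverse reading.

Yes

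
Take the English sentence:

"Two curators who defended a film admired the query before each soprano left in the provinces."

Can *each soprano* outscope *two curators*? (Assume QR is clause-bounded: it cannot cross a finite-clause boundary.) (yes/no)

No

*each soprano* is embedded in the adjunct clause *before each soprano left in the provinces*.
The adjunct-island constraint bars QR out of an adverbial clause.
So *each soprano* cannot raise high enough to outscope *two curators*; only the surface ordering *two curators* > *each soprano* is available.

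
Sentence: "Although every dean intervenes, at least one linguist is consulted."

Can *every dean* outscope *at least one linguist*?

The DP *every dean* is contained in the adjunct clause *although every dean intervenes*.
Adjunct clauses are scope islands: a quantifier inside an adjunct cannot raise into the matrix clause.
*every dean* > *at least one linguist* would require crossing that boundary, which is illicit.

No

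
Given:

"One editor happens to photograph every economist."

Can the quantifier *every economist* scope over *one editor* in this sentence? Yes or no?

Infinitival complements of raising predicates do not block QR; *every economist* and *one editor* are effectively clausemates.
No island intervenes, so both surface and inverse scope are derivable.
The sentence is scopally ambiguous between *one editor* > *every economist* and *every economist* > *one editor*.

Yes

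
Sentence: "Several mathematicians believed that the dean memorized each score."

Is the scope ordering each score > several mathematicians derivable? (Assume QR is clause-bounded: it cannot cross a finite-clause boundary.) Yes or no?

The DP *each score* is contained in the finite complement clause *that the dean memorized each score*.
QR is clause-bounded, so the finite complement is a scope island for the embedded quantifier.
The inverse ordering *each score* > *several mathematicians* is therefore underivable.

No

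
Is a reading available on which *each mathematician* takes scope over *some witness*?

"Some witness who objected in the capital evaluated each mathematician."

Yes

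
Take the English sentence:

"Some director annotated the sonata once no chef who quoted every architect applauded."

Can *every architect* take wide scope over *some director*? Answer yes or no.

*every architect* occurs within the relative clause *who quoted every architect*, which is itself inside the adjunct *once no chef who quoted every architect applauded*.
Nested islands: the RC island is itself inside an adjunct island, so wide scope is doubly excluded.
So the wide-scope reading for *every architect* is blocked.

No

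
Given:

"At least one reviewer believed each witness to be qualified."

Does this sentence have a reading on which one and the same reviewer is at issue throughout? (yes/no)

Yes

That reading corresponds to *at least one reviewer* > *each witness*.
Surface scope (*at least one reviewer* > *each witness*) is always derivable; islands only block QR, not in-situ interpretation.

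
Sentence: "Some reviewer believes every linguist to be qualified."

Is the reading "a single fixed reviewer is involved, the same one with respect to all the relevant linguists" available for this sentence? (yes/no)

The paraphrase describes the scope ordering *some reviewer* > *every linguist*.
Nothing needs to raise for *some reviewer* > *every linguist*, so no island constraint is at stake.

Yes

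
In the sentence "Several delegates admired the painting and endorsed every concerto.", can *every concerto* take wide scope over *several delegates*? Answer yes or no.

*every concerto* sits inside one conjunct of the coordinate structure (*endorsed every concerto*).
The Coordinate Structure Constraint blocks movement (including QR) out of a single conjunct.
So *every concerto* cannot raise high enough to outscope *several delegates*; only the surface ordering *several delegates* > *every concerto* is available.

No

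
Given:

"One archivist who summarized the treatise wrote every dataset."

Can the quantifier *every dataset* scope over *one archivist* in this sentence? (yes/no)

Yes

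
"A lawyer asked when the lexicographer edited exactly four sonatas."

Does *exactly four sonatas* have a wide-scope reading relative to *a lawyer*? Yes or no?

No

The target quantifier *exactly four sonatas* is part of the embedded question *when the lexicographer edited exactly four sonatas*.
QR across an interrogative CP boundary is ruled out as a wh-island violation.
So *exactly four sonatas* cannot raise high enough to outscope *a lawyer*; only the surface ordering *a lawyer* > *exactly four sonatas* is available.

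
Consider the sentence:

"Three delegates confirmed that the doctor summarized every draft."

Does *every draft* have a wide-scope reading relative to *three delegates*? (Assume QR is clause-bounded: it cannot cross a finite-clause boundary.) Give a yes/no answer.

Structurally, *every draft* is inside the finite complement clause *that the doctor summarized every draft*.
With QR restricted to its own tensed clause, the embedded quantifier cannot reach a matrix scope position.
So *every draft* cannot raise high enough to outscope *three delegates*; only the surface ordering *three delegates* > *every draft* is available.

No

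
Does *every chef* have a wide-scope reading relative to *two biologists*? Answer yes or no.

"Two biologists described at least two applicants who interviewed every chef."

No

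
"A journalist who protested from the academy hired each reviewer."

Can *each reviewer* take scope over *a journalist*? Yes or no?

*each reviewer* sits in the matrix clause, not in the relative clause on *a journalist*.
Clause-internal QR can adjoin the lower DP above the subject, yielding the inverse reading.

Yes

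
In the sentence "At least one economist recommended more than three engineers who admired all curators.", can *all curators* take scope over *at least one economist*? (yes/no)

No

*all curators* occurs within the relative clause *who admired all curators* modifying *more than three engineers*.
QR out of a relative clause is ruled out by the relative-clause island constraint.
So *all curators* cannot raise to a position above *at least one economist*.
(Only the surface reading survives: one fixed economist with respect to all the relevant curators.)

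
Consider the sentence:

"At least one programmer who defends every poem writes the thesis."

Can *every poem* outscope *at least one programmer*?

*every poem* is embedded in the relative clause *who defends every poem*.
A relative clause is a scope island — quantifier raising cannot cross its boundary.
*every poem* is confined to the island and cannot take scope over *at least one programmer*.

No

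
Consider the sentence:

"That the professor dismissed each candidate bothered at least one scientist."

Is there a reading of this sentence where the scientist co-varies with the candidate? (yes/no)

No

The paraphrase describes the scope ordering *each candidate* > *at least one scientist*.
The DP *each candidate* is contained in the sentential subject *that the professor dismissed each candidate*.
Clausal subjects are scope islands; QR from inside the subject into the matrix is barred.
*each candidate* is confined to the island and cannot take scope over *at least one scientist*.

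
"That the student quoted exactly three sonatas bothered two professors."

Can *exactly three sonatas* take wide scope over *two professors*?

No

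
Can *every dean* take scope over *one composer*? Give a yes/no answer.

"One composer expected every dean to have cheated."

This is an ECM construction: *every dean* is the infinitival subject, Case-marked by the matrix verb, and the infinitive is transparent for QR.
QR within a single clause is free, so the lower quantifier may take scope over the higher one.

Yes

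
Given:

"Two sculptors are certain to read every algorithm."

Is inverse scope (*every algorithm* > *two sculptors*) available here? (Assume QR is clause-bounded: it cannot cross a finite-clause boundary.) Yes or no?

Yes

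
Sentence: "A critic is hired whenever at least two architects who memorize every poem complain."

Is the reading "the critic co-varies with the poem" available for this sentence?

No

That reading corresponds to *every poem* > *a critic*.
*every poem* sits inside the relative clause *who memorize every poem*, which is itself inside the adjunct *whenever at least two architects who memorize every poem complain*.
Both the relative clause and the enclosing adjunct are scope islands; QR cannot cross either.
*every poem* is confined to the island and cannot take scope over *a critic*.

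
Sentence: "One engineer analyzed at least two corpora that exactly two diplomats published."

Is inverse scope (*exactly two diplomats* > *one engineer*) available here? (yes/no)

No

The target quantifier *exactly two diplomats* is part of the relative clause *that exactly two diplomats published* modifying *at least two corpora*.
Relative clauses are scope islands: a quantifier cannot QR out of a relative clause to take scope in the matrix clause.
There is no licit LF on which *exactly two diplomats* c-commands *one engineer*.
(Only the surface reading survives: one fixed engineer with respect to all the relevant diplomats.)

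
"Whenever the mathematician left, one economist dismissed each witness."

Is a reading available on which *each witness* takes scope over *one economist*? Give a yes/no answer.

Although there is an adjunct clause, *each witness* is in the main clause, not inside the adjunct.
QR within a single clause is free, so the lower quantifier may take scope over the higher one.
Both orderings are possible: *one economist* > *each witness* and *each witness* > *one economist*.

Yes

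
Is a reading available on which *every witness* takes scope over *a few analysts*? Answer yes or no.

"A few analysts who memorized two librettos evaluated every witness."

Yes

The RC *who memorized two librettos* is an island, but *every witness* is not inside it — it is the matrix object, a clausemate of *a few analysts*.
QR within a single clause is free, so the lower quantifier may take scope over the higher one.
The sentence is scopally ambiguous between *a few analysts* > *every witness* and *every witness* > *a few analysts*.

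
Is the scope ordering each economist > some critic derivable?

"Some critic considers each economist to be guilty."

Yes

*each economist* is the subject of an ECM infinitive — the infinitival complement of an ECM verb is not a scope island, so *each economist* can raise into the matrix clause.
With no island boundary between them, the object can take inverse scope over the subject via ordinary QR within the clause.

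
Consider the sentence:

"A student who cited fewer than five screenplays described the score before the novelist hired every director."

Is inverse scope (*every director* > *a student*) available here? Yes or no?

No

*every director* occurs within the adjunct clause *before the novelist hired every director*.
Since the clause is an adjunct (not a complement), the Adjunct Condition blocks QR across its edge.
So *every director* cannot raise to a position above *a student*.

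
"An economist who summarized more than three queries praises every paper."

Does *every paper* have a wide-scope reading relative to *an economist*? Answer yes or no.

Although the sentence contains a relative clause (*who summarized more than three queries*), *every paper* is outside it, in the matrix VP.
Ordinary QR to a clause-peripheral position gives the wide-scope LF for the lower DP.
Both orderings are possible: *an economist* > *every paper* and *every paper* > *an economist*.

Yes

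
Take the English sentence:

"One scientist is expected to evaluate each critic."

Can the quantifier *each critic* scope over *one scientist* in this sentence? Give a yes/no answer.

Infinitival complements of raising predicates do not block QR; *each critic* and *one scientist* are effectively clausemates.
No island intervenes, so both surface and inverse scope are derivable.
The sentence is scopally ambiguous between *one scientist* > *each critic* and *each critic* > *one scientist*.

Yes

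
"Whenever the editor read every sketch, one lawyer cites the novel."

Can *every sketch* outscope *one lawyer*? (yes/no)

*every sketch* sits inside the adjunct clause *whenever the editor read every sketch*.
Adjuncts are opaque for quantifier raising; a quantifier in an adjunct stays inside it.
So *every sketch* cannot raise to a position above *one lawyer*.

No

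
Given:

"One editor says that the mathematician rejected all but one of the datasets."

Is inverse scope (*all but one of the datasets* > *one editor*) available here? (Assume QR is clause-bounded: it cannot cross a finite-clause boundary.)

The target quantifier *all but one of the datasets* is part of the finite complement clause *that the mathematician rejected all but one of the datasets*.
QR is clause-bounded, so the finite complement is a scope island for the embedded quantifier.
So *all but one of the datasets* cannot raise to a position above *one editor*.
(Only the surface reading survives: one fixed editor with respect to all the relevant datasets.)

No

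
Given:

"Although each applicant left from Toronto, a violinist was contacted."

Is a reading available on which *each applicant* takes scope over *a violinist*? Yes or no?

The DP *each applicant* is contained in the adjunct clause *although each applicant left from Toronto*.
Adjunct clauses are scope islands: a quantifier inside an adjunct cannot raise into the matrix clause.
*each applicant* > *a violinist* would require crossing that boundary, which is illicit.

No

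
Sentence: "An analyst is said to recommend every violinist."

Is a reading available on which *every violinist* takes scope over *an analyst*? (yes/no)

The matrix predicate is a raising verb, whose infinitival complement is not a scope island — *every violinist* can QR into the matrix clause.
With no island boundary between them, the object can take inverse scope over the subject via ordinary QR within the clause.
The sentence is scopally ambiguous between *an analyst* > *every violinist* and *every violinist* > *an analyst*.

Yes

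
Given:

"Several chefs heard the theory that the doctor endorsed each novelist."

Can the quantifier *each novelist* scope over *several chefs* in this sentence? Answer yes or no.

No

*each novelist* is embedded in the complex NP *the theory that the doctor endorsed each novelist*.
A that-clause complement to a noun is an island; QR cannot cross the NP boundary.
So *each novelist* cannot raise high enough to outscope *several chefs*; only the surface ordering *several chefs* > *each novelist* is available.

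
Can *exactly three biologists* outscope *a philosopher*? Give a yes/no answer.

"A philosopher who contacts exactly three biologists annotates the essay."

*exactly three biologists* occurs within the relative clause *who contacts exactly three biologists*.
Quantifiers inside a relative clause are trapped there; the RC boundary blocks QR.
There is no licit LF on which *exactly three biologists* c-commands *a philosopher*.
(Only the surface reading survives: one fixed philosopher with respect to all the relevant biologists.)

No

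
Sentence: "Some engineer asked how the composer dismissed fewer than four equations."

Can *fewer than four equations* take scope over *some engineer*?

No

*fewer than four equations* is embedded in the embedded question *how the composer dismissed fewer than four equations*.
Embedded wh-clauses are opaque for QR, so the quantifier stays inside the question.
The inverse ordering *fewer than four equations* > *some engineer* is therefore underivable.
(Only the surface reading survives: one fixed engineer with respect to all the relevant equations.)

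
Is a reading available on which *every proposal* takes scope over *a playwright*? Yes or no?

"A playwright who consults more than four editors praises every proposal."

Yes

*every proposal* sits in the matrix clause, not in the relative clause on *a playwright*.
No island intervenes, so both surface and inverse scope are derivable.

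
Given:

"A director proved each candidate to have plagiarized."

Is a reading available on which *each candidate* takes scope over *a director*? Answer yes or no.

*each candidate* is an ECM subject; ECM complements are not islands, and the embedded quantifier may take matrix scope.
With no island boundary between them, the object can take inverse scope over the subject via ordinary QR within the clause.
Both orderings are possible: *a director* > *each candidate* and *each candidate* > *a director*.

Yes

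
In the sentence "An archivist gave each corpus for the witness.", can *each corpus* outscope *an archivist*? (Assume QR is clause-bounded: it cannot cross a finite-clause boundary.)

Yes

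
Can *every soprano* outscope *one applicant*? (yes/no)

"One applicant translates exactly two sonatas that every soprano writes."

No

*every soprano* sits inside the relative clause *that every soprano writes* modifying *exactly two sonatas*.
Relative clauses block scope extraction: QR cannot target a position outside the modified NP.
*every soprano* is confined to the island and cannot take scope over *one applicant*.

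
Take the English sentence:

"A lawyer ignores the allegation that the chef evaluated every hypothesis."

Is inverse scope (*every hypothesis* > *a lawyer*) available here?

No

The DP *every hypothesis* is contained in the complex NP *the allegation that the chef evaluated every hypothesis*.
The complex NP is opaque for QR — the quantifier is frozen inside the noun's complement.
So the wide-scope reading for *every hypothesis* is blocked.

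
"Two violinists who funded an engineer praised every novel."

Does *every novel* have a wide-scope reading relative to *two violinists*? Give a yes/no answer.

Yes

The relative clause *who funded an engineer* modifies *two violinists*, but *every novel* is not inside that relative clause — it is an argument of the matrix verb.
With no island boundary between them, the object can take inverse scope over the subject via ordinary QR within the clause.
Both orderings are possible: *two violinists* > *every novel* and *every novel* > *two violinists*.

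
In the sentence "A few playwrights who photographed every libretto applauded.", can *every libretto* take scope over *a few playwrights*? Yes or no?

No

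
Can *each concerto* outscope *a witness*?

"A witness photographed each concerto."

Yes

Both DPs are arguments of the same predicate; there is no clause or island boundary between them.
QR within a single clause is free, so the lower quantifier may take scope over the higher one.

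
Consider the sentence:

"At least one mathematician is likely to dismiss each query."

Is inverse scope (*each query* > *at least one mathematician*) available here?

Yes

*each query* is inside a raising infinitive, which is transparent to QR (no CP barrier), so it behaves as a matrix argument.
Nothing blocks QR of the lower DP to a position above the higher one, so inverse scope is available.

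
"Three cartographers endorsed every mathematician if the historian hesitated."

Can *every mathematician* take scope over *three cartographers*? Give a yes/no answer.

The adjunct clause does not contain *every mathematician*, which is the matrix object.
Since no island is crossed, the inverse ordering is licensed alongside surface scope.

Yes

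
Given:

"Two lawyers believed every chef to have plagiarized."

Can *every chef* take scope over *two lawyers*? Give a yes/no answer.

*every chef* is an ECM subject; ECM complements are not islands, and the embedded quantifier may take matrix scope.
No island intervenes, so both surface and inverse scope are derivable.
So *every chef* > *two lawyers* is among the available readings.

Yes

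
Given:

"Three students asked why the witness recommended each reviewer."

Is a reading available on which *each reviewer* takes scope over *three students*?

No

The target quantifier *each reviewer* is part of the embedded question *why the witness recommended each reviewer*.
QR across an interrogative CP boundary is ruled out as a wh-island violation.
So *each reviewer* cannot raise to a position above *three students*.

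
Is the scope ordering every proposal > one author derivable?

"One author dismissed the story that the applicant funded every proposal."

No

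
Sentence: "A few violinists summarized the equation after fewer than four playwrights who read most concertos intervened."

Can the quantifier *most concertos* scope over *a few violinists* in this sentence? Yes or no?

*most concertos* sits inside the relative clause *who read most concertos*, which is itself inside the adjunct *after fewer than four playwrights who read most concertos intervened*.
The quantifier would have to escape first the RC and then the adjunct — two independent island violations.
So *most concertos* cannot raise high enough to outscope *a few violinists*; only the surface ordering *a few violinists* > *most concertos* is available.

No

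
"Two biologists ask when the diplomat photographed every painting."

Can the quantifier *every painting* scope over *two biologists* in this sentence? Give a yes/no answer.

*every painting* sits inside the embedded question *when the diplomat photographed every painting*.
An indirect question is a wh-island; the filled [Spec,CP] blocks QR across the CP edge.
So *every painting* cannot raise to a position above *two biologists*.

No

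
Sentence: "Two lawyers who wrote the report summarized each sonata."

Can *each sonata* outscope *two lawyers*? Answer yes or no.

The relative clause *who wrote the report* modifies *two lawyers*, but *each sonata* is not inside that relative clause — it is an argument of the matrix verb.
Since no island is crossed, the inverse ordering is licensed alongside surface scope.

Yes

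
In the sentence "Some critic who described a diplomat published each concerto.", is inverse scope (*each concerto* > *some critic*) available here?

Yes

The RC *who described a diplomat* is an island, but *each concerto* is not inside it — it is the matrix object, a clausemate of *some critic*.
With no island boundary between them, the object can take inverse scope over the subject via ordinary QR within the clause.
The sentence is scopally ambiguous between *some critic* > *each concerto* and *each concerto* > *some critic*.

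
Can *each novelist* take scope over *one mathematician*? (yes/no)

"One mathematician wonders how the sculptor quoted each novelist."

No

*each novelist* occurs within the embedded question *how the sculptor quoted each novelist*.
The wh-island constraint blocks QR out of an embedded interrogative.
So *each novelist* cannot raise to a position above *one mathematician*.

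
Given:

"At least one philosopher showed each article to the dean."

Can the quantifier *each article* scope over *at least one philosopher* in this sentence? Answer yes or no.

Yes

*each article* and *at least one philosopher* are in the same minimal clause.
With no island boundary between them, the object can take inverse scope over the subject via ordinary QR within the clause.
So *each article* > *at least one philosopher* is among the available readings.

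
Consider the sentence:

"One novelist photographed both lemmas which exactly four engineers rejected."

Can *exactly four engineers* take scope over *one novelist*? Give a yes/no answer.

The DP *exactly four engineers* is contained in the relative clause *which exactly four engineers rejected* modifying *both lemmas*.
Quantifiers inside a relative clause are trapped there; the RC boundary blocks QR.
So the wide-scope reading for *exactly four engineers* is blocked.

No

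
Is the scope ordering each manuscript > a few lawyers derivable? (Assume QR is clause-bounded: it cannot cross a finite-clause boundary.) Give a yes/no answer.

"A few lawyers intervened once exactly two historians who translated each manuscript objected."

No

*each manuscript* occurs within the relative clause *who translated each manuscript*, which is itself inside the adjunct *once exactly two historians who translated each manuscript objected*.
Two island boundaries intervene — the relative clause and the adjunct. Either alone would block QR.
Hence only narrow scope for *each manuscript* (under *a few lawyers*) survives.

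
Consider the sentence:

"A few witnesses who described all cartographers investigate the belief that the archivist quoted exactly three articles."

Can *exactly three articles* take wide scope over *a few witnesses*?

No

*exactly three articles* occurs within the complex NP *the belief that the archivist quoted exactly three articles*.
Noun-complement clauses are scope islands (the Complex NP Constraint): a quantifier inside one cannot scope into the matrix.
*exactly three articles* > *a few witnesses* would require crossing that boundary, which is illicit.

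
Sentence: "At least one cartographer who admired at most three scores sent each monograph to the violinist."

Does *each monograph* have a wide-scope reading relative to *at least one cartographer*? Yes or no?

Yes

The RC *who admired at most three scores* is an island, but *each monograph* is not inside it — it is the matrix object, a clausemate of *at least one cartographer*.
Clause-internal QR can adjoin the lower DP above the subject, yielding the inverse reading.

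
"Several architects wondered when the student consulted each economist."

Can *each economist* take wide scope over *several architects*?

*each economist* is embedded in the embedded question *when the student consulted each economist*.
An indirect question is a wh-island; the filled [Spec,CP] blocks QR across the CP edge.
There is no licit LF on which *each economist* c-commands *several architects*.

No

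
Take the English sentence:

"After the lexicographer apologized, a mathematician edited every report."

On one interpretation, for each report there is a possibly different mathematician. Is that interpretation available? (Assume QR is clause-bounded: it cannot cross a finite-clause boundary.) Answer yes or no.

Yes

This is the *every report* > *a mathematician* reading.
Neither queried DP is inside the adjunct, so the adjunct-island constraint does not apply.
Ordinary QR to a clause-peripheral position gives the wide-scope LF for the lower DP.
The sentence is scopally ambiguous between *a mathematician* > *every report* and *every report* > *a mathematician*.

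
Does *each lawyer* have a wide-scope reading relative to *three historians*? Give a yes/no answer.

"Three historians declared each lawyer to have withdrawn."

*each lawyer* is an ECM subject; ECM complements are not islands, and the embedded quantifier may take matrix scope.
Clause-internal QR can adjoin the lower DP above the subject, yielding the inverse reading.
So *each lawyer* > *three historians* is among the available readings.

Yes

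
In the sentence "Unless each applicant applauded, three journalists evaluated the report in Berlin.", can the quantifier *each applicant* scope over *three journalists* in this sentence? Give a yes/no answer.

No

The target quantifier *each applicant* is part of the adjunct clause *unless each applicant applauded*.
Adjuncts are opaque for quantifier raising; a quantifier in an adjunct stays inside it.
There is no licit LF on which *each applicant* c-commands *three journalists*.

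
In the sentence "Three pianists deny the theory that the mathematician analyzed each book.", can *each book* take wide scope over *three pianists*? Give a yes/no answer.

The target quantifier *each book* is part of the complex NP *the theory that the mathematician analyzed each book*.
Noun-complement clauses are scope islands (the Complex NP Constraint): a quantifier inside one cannot scope into the matrix.
So *each book* cannot raise high enough to outscope *three pianists*; only the surface ordering *three pianists* > *each book* is available.

No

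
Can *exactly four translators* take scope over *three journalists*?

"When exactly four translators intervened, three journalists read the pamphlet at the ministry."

No

*exactly four translators* occurs within the adjunct clause *when exactly four translators intervened*.
Since the clause is an adjunct (not a complement), the Adjunct Condition blocks QR across its edge.
There is no licit LF on which *exactly four translators* c-commands *three journalists*.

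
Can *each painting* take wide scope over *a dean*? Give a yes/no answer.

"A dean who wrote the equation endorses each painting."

*each painting* is a matrix argument; only *a dean* is modified by the relative clause *who wrote the equation*, so the RC island is irrelevant to the target quantifier.
Ordinary QR to a clause-peripheral position gives the wide-scope LF for the lower DP.

Yes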